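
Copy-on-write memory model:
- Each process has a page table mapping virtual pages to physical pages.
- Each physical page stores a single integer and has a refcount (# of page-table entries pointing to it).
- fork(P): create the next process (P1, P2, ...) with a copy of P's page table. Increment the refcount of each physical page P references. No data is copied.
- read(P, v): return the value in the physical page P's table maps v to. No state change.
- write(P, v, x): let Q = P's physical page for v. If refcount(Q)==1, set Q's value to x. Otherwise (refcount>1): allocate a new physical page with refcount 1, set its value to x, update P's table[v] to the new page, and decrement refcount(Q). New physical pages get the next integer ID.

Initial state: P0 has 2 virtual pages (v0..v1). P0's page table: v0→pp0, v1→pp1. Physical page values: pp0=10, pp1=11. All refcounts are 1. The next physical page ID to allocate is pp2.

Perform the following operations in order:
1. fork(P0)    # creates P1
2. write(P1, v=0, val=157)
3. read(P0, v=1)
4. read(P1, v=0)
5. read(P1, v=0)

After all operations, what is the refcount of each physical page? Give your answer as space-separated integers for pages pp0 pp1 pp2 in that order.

Op 1: fork(P0) -> P1. 2 ppages; refcounts: pp0:2 pp1:2
Op 2: write(P1, v0, 157). refcount(pp0)=2>1 -> COPY to pp2. 3 ppages; refcounts: pp0:1 pp1:2 pp2:1
Op 3: read(P0, v1) -> 11. No state change.
Op 4: read(P1, v0) -> 157. No state change.
Op 5: read(P1, v0) -> 157. No state change.

Answer: 1 2 1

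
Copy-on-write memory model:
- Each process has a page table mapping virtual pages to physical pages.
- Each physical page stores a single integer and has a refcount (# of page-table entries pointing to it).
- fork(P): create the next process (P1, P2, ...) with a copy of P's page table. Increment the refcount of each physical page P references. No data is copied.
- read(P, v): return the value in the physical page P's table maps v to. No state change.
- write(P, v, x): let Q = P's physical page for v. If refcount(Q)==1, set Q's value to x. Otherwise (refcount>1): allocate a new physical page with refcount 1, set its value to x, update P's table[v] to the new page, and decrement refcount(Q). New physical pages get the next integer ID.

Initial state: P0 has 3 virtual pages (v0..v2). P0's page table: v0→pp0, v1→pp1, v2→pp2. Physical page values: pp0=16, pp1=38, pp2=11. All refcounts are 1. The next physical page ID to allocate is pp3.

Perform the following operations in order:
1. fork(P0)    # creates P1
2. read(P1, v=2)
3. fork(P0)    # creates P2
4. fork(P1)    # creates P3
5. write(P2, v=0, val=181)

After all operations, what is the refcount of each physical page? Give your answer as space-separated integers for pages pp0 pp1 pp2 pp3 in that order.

Op 1: fork(P0) -> P1. 3 ppages; refcounts: pp0:2 pp1:2 pp2:2
Op 2: read(P1, v2) -> 11. No state change.
Op 3: fork(P0) -> P2. 3 ppages; refcounts: pp0:3 pp1:3 pp2:3
Op 4: fork(P1) -> P3. 3 ppages; refcounts: pp0:4 pp1:4 pp2:4
Op 5: write(P2, v0, 181). refcount(pp0)=4>1 -> COPY to pp3. 4 ppages; refcounts: pp0:3 pp1:4 pp2:4 pp3:1

Answer: 3 4 4 1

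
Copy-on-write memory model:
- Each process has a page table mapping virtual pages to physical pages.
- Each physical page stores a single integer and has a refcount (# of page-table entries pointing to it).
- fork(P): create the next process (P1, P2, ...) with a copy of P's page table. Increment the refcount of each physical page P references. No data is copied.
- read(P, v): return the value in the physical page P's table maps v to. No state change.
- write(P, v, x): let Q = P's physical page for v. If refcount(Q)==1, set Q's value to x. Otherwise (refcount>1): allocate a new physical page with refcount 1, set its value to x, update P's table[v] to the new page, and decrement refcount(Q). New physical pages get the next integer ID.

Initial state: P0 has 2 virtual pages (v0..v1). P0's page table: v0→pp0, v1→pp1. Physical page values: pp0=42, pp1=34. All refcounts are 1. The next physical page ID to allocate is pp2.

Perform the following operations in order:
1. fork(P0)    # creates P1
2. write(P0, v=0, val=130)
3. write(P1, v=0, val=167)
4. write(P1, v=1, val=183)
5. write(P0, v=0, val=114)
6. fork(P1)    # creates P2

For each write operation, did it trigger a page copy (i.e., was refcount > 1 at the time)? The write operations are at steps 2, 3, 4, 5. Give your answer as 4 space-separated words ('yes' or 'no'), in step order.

Op 1: fork(P0) -> P1. 2 ppages; refcounts: pp0:2 pp1:2
Op 2: write(P0, v0, 130). refcount(pp0)=2>1 -> COPY to pp2. 3 ppages; refcounts: pp0:1 pp1:2 pp2:1
Op 3: write(P1, v0, 167). refcount(pp0)=1 -> write in place. 3 ppages; refcounts: pp0:1 pp1:2 pp2:1
Op 4: write(P1, v1, 183). refcount(pp1)=2>1 -> COPY to pp3. 4 ppages; refcounts: pp0:1 pp1:1 pp2:1 pp3:1
Op 5: write(P0, v0, 114). refcount(pp2)=1 -> write in place. 4 ppages; refcounts: pp0:1 pp1:1 pp2:1 pp3:1
Op 6: fork(P1) -> P2. 4 ppages; refcounts: pp0:2 pp1:1 pp2:1 pp3:2

yes no yes no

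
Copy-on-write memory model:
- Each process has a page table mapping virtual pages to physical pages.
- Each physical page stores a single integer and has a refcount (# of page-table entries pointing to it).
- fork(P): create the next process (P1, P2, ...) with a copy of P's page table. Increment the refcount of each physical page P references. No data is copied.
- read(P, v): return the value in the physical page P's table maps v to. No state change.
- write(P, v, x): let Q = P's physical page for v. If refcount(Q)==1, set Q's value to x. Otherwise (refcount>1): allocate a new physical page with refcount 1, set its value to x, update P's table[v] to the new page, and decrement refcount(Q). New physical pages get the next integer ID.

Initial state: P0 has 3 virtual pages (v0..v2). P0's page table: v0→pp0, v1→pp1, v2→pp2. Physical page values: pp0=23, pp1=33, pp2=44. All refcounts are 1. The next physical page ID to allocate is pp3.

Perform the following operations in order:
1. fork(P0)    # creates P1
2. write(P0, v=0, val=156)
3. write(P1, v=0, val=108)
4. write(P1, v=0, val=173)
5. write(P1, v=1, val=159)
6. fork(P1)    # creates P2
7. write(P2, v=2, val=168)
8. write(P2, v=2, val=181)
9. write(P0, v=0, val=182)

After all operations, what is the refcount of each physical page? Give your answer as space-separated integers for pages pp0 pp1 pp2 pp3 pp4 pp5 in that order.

Answer: 2 1 2 1 2 1

Derivation:
Op 1: fork(P0) -> P1. 3 ppages; refcounts: pp0:2 pp1:2 pp2:2
Op 2: write(P0, v0, 156). refcount(pp0)=2>1 -> COPY to pp3. 4 ppages; refcounts: pp0:1 pp1:2 pp2:2 pp3:1
Op 3: write(P1, v0, 108). refcount(pp0)=1 -> write in place. 4 ppages; refcounts: pp0:1 pp1:2 pp2:2 pp3:1
Op 4: write(P1, v0, 173). refcount(pp0)=1 -> write in place. 4 ppages; refcounts: pp0:1 pp1:2 pp2:2 pp3:1
Op 5: write(P1, v1, 159). refcount(pp1)=2>1 -> COPY to pp4. 5 ppages; refcounts: pp0:1 pp1:1 pp2:2 pp3:1 pp4:1
Op 6: fork(P1) -> P2. 5 ppages; refcounts: pp0:2 pp1:1 pp2:3 pp3:1 pp4:2
Op 7: write(P2, v2, 168). refcount(pp2)=3>1 -> COPY to pp5. 6 ppages; refcounts: pp0:2 pp1:1 pp2:2 pp3:1 pp4:2 pp5:1
Op 8: write(P2, v2, 181). refcount(pp5)=1 -> write in place. 6 ppages; refcounts: pp0:2 pp1:1 pp2:2 pp3:1 pp4:2 pp5:1
Op 9: write(P0, v0, 182). refcount(pp3)=1 -> write in place. 6 ppages; refcounts: pp0:2 pp1:1 pp2:2 pp3:1 pp4:2 pp5:1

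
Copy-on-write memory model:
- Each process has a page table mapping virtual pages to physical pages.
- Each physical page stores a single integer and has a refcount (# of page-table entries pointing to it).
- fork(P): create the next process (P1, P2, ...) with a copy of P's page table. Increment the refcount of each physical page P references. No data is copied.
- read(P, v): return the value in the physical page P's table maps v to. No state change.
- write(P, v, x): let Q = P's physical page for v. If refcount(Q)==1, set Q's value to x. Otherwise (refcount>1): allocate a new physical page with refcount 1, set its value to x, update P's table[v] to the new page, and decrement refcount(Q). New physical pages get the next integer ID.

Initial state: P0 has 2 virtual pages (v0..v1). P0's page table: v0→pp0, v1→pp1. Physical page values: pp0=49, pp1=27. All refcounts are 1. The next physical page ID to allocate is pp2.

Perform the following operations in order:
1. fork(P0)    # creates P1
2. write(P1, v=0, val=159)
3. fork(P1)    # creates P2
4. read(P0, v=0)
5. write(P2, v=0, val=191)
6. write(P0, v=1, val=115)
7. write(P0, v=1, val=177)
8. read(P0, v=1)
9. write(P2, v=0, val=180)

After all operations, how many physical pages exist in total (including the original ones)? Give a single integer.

Answer: 5

Derivation:
Op 1: fork(P0) -> P1. 2 ppages; refcounts: pp0:2 pp1:2
Op 2: write(P1, v0, 159). refcount(pp0)=2>1 -> COPY to pp2. 3 ppages; refcounts: pp0:1 pp1:2 pp2:1
Op 3: fork(P1) -> P2. 3 ppages; refcounts: pp0:1 pp1:3 pp2:2
Op 4: read(P0, v0) -> 49. No state change.
Op 5: write(P2, v0, 191). refcount(pp2)=2>1 -> COPY to pp3. 4 ppages; refcounts: pp0:1 pp1:3 pp2:1 pp3:1
Op 6: write(P0, v1, 115). refcount(pp1)=3>1 -> COPY to pp4. 5 ppages; refcounts: pp0:1 pp1:2 pp2:1 pp3:1 pp4:1
Op 7: write(P0, v1, 177). refcount(pp4)=1 -> write in place. 5 ppages; refcounts: pp0:1 pp1:2 pp2:1 pp3:1 pp4:1
Op 8: read(P0, v1) -> 177. No state change.
Op 9: write(P2, v0, 180). refcount(pp3)=1 -> write in place. 5 ppages; refcounts: pp0:1 pp1:2 pp2:1 pp3:1 pp4:1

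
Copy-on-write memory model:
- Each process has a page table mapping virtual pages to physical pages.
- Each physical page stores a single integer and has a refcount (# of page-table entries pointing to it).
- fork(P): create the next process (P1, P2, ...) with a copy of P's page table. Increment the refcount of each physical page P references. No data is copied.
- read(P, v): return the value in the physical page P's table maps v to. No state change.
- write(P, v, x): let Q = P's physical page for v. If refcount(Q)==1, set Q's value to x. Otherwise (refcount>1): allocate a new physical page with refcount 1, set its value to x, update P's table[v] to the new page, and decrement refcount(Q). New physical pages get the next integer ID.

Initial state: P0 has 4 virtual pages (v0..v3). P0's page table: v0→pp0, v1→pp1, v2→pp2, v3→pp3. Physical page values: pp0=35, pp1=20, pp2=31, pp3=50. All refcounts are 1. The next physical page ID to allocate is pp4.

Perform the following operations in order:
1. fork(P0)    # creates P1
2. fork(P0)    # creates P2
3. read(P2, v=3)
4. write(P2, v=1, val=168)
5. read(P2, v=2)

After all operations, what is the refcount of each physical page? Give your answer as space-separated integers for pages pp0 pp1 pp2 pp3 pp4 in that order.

Answer: 3 2 3 3 1

Derivation:
Op 1: fork(P0) -> P1. 4 ppages; refcounts: pp0:2 pp1:2 pp2:2 pp3:2
Op 2: fork(P0) -> P2. 4 ppages; refcounts: pp0:3 pp1:3 pp2:3 pp3:3
Op 3: read(P2, v3) -> 50. No state change.
Op 4: write(P2, v1, 168). refcount(pp1)=3>1 -> COPY to pp4. 5 ppages; refcounts: pp0:3 pp1:2 pp2:3 pp3:3 pp4:1
Op 5: read(P2, v2) -> 31. No state change.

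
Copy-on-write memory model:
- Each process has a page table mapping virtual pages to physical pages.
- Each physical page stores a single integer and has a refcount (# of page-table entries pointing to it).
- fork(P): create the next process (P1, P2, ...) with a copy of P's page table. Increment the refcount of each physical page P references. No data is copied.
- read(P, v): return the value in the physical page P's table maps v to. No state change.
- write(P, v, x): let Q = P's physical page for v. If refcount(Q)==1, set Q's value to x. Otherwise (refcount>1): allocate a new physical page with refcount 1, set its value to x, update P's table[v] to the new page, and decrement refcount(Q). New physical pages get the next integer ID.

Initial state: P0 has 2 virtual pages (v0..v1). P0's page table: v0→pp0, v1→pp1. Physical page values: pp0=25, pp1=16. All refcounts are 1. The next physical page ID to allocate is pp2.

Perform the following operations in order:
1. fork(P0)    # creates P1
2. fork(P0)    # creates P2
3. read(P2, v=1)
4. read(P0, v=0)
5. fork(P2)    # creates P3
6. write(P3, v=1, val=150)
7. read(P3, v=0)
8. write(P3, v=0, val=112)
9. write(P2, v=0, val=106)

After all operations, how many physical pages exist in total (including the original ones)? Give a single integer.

Op 1: fork(P0) -> P1. 2 ppages; refcounts: pp0:2 pp1:2
Op 2: fork(P0) -> P2. 2 ppages; refcounts: pp0:3 pp1:3
Op 3: read(P2, v1) -> 16. No state change.
Op 4: read(P0, v0) -> 25. No state change.
Op 5: fork(P2) -> P3. 2 ppages; refcounts: pp0:4 pp1:4
Op 6: write(P3, v1, 150). refcount(pp1)=4>1 -> COPY to pp2. 3 ppages; refcounts: pp0:4 pp1:3 pp2:1
Op 7: read(P3, v0) -> 25. No state change.
Op 8: write(P3, v0, 112). refcount(pp0)=4>1 -> COPY to pp3. 4 ppages; refcounts: pp0:3 pp1:3 pp2:1 pp3:1
Op 9: write(P2, v0, 106). refcount(pp0)=3>1 -> COPY to pp4. 5 ppages; refcounts: pp0:2 pp1:3 pp2:1 pp3:1 pp4:1

Answer: 5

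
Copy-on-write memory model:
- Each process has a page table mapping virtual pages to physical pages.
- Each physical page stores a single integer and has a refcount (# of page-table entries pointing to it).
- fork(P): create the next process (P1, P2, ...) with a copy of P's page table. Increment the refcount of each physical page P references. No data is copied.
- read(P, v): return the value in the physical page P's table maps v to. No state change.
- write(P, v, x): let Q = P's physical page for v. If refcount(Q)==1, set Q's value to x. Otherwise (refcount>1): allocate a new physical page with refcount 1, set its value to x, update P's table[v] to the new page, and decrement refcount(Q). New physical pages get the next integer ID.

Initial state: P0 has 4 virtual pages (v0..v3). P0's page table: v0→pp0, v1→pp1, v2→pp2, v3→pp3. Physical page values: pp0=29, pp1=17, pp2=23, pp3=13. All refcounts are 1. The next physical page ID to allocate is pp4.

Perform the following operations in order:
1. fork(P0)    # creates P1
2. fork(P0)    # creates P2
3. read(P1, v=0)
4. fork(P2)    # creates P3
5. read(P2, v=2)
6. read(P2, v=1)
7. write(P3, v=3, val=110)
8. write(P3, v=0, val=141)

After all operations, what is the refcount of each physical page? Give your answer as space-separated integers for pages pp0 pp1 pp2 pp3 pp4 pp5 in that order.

Op 1: fork(P0) -> P1. 4 ppages; refcounts: pp0:2 pp1:2 pp2:2 pp3:2
Op 2: fork(P0) -> P2. 4 ppages; refcounts: pp0:3 pp1:3 pp2:3 pp3:3
Op 3: read(P1, v0) -> 29. No state change.
Op 4: fork(P2) -> P3. 4 ppages; refcounts: pp0:4 pp1:4 pp2:4 pp3:4
Op 5: read(P2, v2) -> 23. No state change.
Op 6: read(P2, v1) -> 17. No state change.
Op 7: write(P3, v3, 110). refcount(pp3)=4>1 -> COPY to pp4. 5 ppages; refcounts: pp0:4 pp1:4 pp2:4 pp3:3 pp4:1
Op 8: write(P3, v0, 141). refcount(pp0)=4>1 -> COPY to pp5. 6 ppages; refcounts: pp0:3 pp1:4 pp2:4 pp3:3 pp4:1 pp5:1

Answer: 3 4 4 3 1 1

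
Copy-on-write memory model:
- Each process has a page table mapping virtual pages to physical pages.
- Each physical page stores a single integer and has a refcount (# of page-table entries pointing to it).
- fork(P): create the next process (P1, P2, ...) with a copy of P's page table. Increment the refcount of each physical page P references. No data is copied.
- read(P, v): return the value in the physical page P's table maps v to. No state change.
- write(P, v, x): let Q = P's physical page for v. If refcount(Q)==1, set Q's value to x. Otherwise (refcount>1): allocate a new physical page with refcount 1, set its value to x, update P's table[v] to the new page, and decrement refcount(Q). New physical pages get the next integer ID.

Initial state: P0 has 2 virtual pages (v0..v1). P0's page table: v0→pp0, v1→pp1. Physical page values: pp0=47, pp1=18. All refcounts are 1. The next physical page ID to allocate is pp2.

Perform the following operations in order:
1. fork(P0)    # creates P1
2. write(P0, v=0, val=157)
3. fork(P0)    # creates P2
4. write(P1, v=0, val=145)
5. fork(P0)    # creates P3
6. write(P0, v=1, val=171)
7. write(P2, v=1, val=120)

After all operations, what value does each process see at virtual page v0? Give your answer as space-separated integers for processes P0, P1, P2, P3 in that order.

Answer: 157 145 157 157

Derivation:
Op 1: fork(P0) -> P1. 2 ppages; refcounts: pp0:2 pp1:2
Op 2: write(P0, v0, 157). refcount(pp0)=2>1 -> COPY to pp2. 3 ppages; refcounts: pp0:1 pp1:2 pp2:1
Op 3: fork(P0) -> P2. 3 ppages; refcounts: pp0:1 pp1:3 pp2:2
Op 4: write(P1, v0, 145). refcount(pp0)=1 -> write in place. 3 ppages; refcounts: pp0:1 pp1:3 pp2:2
Op 5: fork(P0) -> P3. 3 ppages; refcounts: pp0:1 pp1:4 pp2:3
Op 6: write(P0, v1, 171). refcount(pp1)=4>1 -> COPY to pp3. 4 ppages; refcounts: pp0:1 pp1:3 pp2:3 pp3:1
Op 7: write(P2, v1, 120). refcount(pp1)=3>1 -> COPY to pp4. 5 ppages; refcounts: pp0:1 pp1:2 pp2:3 pp3:1 pp4:1
P0: v0 -> pp2 = 157
P1: v0 -> pp0 = 145
P2: v0 -> pp2 = 157
P3: v0 -> pp2 = 157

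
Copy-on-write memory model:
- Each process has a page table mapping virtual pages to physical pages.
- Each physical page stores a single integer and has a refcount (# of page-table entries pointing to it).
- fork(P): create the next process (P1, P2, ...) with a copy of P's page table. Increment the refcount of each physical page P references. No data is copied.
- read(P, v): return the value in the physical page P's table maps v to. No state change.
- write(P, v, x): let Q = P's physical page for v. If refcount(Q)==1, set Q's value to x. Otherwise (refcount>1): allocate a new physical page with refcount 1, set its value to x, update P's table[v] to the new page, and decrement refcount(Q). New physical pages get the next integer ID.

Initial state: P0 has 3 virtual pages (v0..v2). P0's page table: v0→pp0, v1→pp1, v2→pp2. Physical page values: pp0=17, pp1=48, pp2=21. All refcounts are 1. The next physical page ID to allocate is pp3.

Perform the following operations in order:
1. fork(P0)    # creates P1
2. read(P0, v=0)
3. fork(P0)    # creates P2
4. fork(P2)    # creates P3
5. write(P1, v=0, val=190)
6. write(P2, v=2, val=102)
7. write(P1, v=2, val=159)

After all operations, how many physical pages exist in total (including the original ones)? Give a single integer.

Op 1: fork(P0) -> P1. 3 ppages; refcounts: pp0:2 pp1:2 pp2:2
Op 2: read(P0, v0) -> 17. No state change.
Op 3: fork(P0) -> P2. 3 ppages; refcounts: pp0:3 pp1:3 pp2:3
Op 4: fork(P2) -> P3. 3 ppages; refcounts: pp0:4 pp1:4 pp2:4
Op 5: write(P1, v0, 190). refcount(pp0)=4>1 -> COPY to pp3. 4 ppages; refcounts: pp0:3 pp1:4 pp2:4 pp3:1
Op 6: write(P2, v2, 102). refcount(pp2)=4>1 -> COPY to pp4. 5 ppages; refcounts: pp0:3 pp1:4 pp2:3 pp3:1 pp4:1
Op 7: write(P1, v2, 159). refcount(pp2)=3>1 -> COPY to pp5. 6 ppages; refcounts: pp0:3 pp1:4 pp2:2 pp3:1 pp4:1 pp5:1

Answer: 6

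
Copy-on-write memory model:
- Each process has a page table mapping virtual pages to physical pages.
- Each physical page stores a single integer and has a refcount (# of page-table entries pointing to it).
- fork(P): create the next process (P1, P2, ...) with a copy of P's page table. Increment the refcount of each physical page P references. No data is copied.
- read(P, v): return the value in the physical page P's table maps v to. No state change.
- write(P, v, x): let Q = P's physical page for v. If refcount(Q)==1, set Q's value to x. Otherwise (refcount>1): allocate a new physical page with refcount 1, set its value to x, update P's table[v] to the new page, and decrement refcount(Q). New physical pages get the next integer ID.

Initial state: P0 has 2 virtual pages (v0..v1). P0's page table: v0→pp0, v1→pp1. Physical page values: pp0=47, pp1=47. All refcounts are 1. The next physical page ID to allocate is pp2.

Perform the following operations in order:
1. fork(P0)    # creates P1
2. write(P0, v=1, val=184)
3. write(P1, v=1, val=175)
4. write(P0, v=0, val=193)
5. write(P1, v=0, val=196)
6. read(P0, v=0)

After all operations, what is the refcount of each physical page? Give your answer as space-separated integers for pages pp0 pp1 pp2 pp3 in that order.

Answer: 1 1 1 1

Derivation:
Op 1: fork(P0) -> P1. 2 ppages; refcounts: pp0:2 pp1:2
Op 2: write(P0, v1, 184). refcount(pp1)=2>1 -> COPY to pp2. 3 ppages; refcounts: pp0:2 pp1:1 pp2:1
Op 3: write(P1, v1, 175). refcount(pp1)=1 -> write in place. 3 ppages; refcounts: pp0:2 pp1:1 pp2:1
Op 4: write(P0, v0, 193). refcount(pp0)=2>1 -> COPY to pp3. 4 ppages; refcounts: pp0:1 pp1:1 pp2:1 pp3:1
Op 5: write(P1, v0, 196). refcount(pp0)=1 -> write in place. 4 ppages; refcounts: pp0:1 pp1:1 pp2:1 pp3:1
Op 6: read(P0, v0) -> 193. No state change.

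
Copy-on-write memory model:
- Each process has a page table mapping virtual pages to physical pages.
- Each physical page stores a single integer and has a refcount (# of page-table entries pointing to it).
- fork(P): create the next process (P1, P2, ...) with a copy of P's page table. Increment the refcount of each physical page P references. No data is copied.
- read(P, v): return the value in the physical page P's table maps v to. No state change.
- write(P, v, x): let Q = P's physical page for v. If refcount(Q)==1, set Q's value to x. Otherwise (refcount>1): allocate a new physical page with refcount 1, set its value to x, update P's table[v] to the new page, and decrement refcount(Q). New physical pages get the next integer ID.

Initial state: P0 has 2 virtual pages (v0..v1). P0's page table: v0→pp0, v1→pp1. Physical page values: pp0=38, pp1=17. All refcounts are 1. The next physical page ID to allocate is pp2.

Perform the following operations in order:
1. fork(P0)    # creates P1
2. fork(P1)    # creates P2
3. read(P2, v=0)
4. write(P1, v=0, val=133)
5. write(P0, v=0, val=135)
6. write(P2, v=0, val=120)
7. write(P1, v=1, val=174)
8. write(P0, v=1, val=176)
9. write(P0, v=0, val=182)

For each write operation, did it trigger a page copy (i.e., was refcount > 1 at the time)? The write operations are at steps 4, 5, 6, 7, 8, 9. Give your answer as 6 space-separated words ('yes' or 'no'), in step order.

Op 1: fork(P0) -> P1. 2 ppages; refcounts: pp0:2 pp1:2
Op 2: fork(P1) -> P2. 2 ppages; refcounts: pp0:3 pp1:3
Op 3: read(P2, v0) -> 38. No state change.
Op 4: write(P1, v0, 133). refcount(pp0)=3>1 -> COPY to pp2. 3 ppages; refcounts: pp0:2 pp1:3 pp2:1
Op 5: write(P0, v0, 135). refcount(pp0)=2>1 -> COPY to pp3. 4 ppages; refcounts: pp0:1 pp1:3 pp2:1 pp3:1
Op 6: write(P2, v0, 120). refcount(pp0)=1 -> write in place. 4 ppages; refcounts: pp0:1 pp1:3 pp2:1 pp3:1
Op 7: write(P1, v1, 174). refcount(pp1)=3>1 -> COPY to pp4. 5 ppages; refcounts: pp0:1 pp1:2 pp2:1 pp3:1 pp4:1
Op 8: write(P0, v1, 176). refcount(pp1)=2>1 -> COPY to pp5. 6 ppages; refcounts: pp0:1 pp1:1 pp2:1 pp3:1 pp4:1 pp5:1
Op 9: write(P0, v0, 182). refcount(pp3)=1 -> write in place. 6 ppages; refcounts: pp0:1 pp1:1 pp2:1 pp3:1 pp4:1 pp5:1

yes yes no yes yes no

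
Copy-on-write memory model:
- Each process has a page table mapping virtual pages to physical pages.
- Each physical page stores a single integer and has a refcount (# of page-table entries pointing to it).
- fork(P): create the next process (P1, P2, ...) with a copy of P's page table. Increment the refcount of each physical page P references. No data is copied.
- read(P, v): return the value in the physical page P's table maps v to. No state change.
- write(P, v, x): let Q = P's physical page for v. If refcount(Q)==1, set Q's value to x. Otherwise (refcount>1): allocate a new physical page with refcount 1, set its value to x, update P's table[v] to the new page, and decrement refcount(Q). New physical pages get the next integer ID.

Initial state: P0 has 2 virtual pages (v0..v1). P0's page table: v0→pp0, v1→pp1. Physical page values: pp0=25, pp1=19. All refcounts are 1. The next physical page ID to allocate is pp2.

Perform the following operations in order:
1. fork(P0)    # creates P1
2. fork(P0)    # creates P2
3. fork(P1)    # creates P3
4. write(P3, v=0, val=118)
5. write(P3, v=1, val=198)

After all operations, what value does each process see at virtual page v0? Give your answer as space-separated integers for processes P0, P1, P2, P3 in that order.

Answer: 25 25 25 118

Derivation:
Op 1: fork(P0) -> P1. 2 ppages; refcounts: pp0:2 pp1:2
Op 2: fork(P0) -> P2. 2 ppages; refcounts: pp0:3 pp1:3
Op 3: fork(P1) -> P3. 2 ppages; refcounts: pp0:4 pp1:4
Op 4: write(P3, v0, 118). refcount(pp0)=4>1 -> COPY to pp2. 3 ppages; refcounts: pp0:3 pp1:4 pp2:1
Op 5: write(P3, v1, 198). refcount(pp1)=4>1 -> COPY to pp3. 4 ppages; refcounts: pp0:3 pp1:3 pp2:1 pp3:1
P0: v0 -> pp0 = 25
P1: v0 -> pp0 = 25
P2: v0 -> pp0 = 25
P3: v0 -> pp2 = 118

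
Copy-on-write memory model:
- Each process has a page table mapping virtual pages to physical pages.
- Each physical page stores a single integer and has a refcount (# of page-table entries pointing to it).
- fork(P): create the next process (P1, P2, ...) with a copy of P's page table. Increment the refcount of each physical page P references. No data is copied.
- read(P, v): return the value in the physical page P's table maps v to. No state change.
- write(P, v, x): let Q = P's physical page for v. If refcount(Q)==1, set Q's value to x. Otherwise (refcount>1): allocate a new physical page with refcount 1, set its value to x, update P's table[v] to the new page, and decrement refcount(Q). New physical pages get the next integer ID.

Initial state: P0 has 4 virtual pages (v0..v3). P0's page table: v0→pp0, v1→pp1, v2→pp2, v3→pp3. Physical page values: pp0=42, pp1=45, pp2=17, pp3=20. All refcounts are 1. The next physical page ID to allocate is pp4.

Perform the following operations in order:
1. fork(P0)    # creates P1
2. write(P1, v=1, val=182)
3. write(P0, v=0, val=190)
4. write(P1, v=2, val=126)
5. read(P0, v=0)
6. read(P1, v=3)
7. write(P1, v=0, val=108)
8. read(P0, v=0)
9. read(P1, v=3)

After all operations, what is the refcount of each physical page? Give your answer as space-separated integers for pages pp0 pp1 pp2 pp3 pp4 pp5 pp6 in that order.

Op 1: fork(P0) -> P1. 4 ppages; refcounts: pp0:2 pp1:2 pp2:2 pp3:2
Op 2: write(P1, v1, 182). refcount(pp1)=2>1 -> COPY to pp4. 5 ppages; refcounts: pp0:2 pp1:1 pp2:2 pp3:2 pp4:1
Op 3: write(P0, v0, 190). refcount(pp0)=2>1 -> COPY to pp5. 6 ppages; refcounts: pp0:1 pp1:1 pp2:2 pp3:2 pp4:1 pp5:1
Op 4: write(P1, v2, 126). refcount(pp2)=2>1 -> COPY to pp6. 7 ppages; refcounts: pp0:1 pp1:1 pp2:1 pp3:2 pp4:1 pp5:1 pp6:1
Op 5: read(P0, v0) -> 190. No state change.
Op 6: read(P1, v3) -> 20. No state change.
Op 7: write(P1, v0, 108). refcount(pp0)=1 -> write in place. 7 ppages; refcounts: pp0:1 pp1:1 pp2:1 pp3:2 pp4:1 pp5:1 pp6:1
Op 8: read(P0, v0) -> 190. No state change.
Op 9: read(P1, v3) -> 20. No state change.

Answer: 1 1 1 2 1 1 1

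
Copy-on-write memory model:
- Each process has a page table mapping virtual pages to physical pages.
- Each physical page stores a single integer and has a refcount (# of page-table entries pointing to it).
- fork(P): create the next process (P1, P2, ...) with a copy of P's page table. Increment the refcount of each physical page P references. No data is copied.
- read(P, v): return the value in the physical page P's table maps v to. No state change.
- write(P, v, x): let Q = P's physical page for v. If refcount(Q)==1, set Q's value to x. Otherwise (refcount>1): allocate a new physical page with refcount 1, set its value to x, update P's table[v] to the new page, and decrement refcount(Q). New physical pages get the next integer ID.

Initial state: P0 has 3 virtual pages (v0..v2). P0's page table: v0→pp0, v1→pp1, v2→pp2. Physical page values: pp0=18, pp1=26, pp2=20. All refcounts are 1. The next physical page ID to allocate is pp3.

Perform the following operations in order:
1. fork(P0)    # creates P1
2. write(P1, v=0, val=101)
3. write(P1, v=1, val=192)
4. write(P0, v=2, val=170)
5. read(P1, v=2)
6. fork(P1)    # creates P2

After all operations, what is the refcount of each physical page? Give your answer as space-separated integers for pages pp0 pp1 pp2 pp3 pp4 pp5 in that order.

Op 1: fork(P0) -> P1. 3 ppages; refcounts: pp0:2 pp1:2 pp2:2
Op 2: write(P1, v0, 101). refcount(pp0)=2>1 -> COPY to pp3. 4 ppages; refcounts: pp0:1 pp1:2 pp2:2 pp3:1
Op 3: write(P1, v1, 192). refcount(pp1)=2>1 -> COPY to pp4. 5 ppages; refcounts: pp0:1 pp1:1 pp2:2 pp3:1 pp4:1
Op 4: write(P0, v2, 170). refcount(pp2)=2>1 -> COPY to pp5. 6 ppages; refcounts: pp0:1 pp1:1 pp2:1 pp3:1 pp4:1 pp5:1
Op 5: read(P1, v2) -> 20. No state change.
Op 6: fork(P1) -> P2. 6 ppages; refcounts: pp0:1 pp1:1 pp2:2 pp3:2 pp4:2 pp5:1

Answer: 1 1 2 2 2 1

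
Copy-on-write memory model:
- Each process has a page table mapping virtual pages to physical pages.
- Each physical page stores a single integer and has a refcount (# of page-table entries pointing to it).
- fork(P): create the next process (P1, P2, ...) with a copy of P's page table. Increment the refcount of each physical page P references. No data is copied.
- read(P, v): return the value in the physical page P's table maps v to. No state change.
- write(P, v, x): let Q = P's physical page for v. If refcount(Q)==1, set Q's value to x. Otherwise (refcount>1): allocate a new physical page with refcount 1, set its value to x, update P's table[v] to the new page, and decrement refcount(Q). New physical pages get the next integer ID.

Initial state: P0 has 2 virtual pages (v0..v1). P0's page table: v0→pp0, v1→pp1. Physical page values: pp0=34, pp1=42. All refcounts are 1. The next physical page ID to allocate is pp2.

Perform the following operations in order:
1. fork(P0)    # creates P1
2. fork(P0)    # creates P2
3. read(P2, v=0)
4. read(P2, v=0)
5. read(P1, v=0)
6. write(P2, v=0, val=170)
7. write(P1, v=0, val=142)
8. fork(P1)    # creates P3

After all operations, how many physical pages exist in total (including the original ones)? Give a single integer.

Answer: 4

Derivation:
Op 1: fork(P0) -> P1. 2 ppages; refcounts: pp0:2 pp1:2
Op 2: fork(P0) -> P2. 2 ppages; refcounts: pp0:3 pp1:3
Op 3: read(P2, v0) -> 34. No state change.
Op 4: read(P2, v0) -> 34. No state change.
Op 5: read(P1, v0) -> 34. No state change.
Op 6: write(P2, v0, 170). refcount(pp0)=3>1 -> COPY to pp2. 3 ppages; refcounts: pp0:2 pp1:3 pp2:1
Op 7: write(P1, v0, 142). refcount(pp0)=2>1 -> COPY to pp3. 4 ppages; refcounts: pp0:1 pp1:3 pp2:1 pp3:1
Op 8: fork(P1) -> P3. 4 ppages; refcounts: pp0:1 pp1:4 pp2:1 pp3:2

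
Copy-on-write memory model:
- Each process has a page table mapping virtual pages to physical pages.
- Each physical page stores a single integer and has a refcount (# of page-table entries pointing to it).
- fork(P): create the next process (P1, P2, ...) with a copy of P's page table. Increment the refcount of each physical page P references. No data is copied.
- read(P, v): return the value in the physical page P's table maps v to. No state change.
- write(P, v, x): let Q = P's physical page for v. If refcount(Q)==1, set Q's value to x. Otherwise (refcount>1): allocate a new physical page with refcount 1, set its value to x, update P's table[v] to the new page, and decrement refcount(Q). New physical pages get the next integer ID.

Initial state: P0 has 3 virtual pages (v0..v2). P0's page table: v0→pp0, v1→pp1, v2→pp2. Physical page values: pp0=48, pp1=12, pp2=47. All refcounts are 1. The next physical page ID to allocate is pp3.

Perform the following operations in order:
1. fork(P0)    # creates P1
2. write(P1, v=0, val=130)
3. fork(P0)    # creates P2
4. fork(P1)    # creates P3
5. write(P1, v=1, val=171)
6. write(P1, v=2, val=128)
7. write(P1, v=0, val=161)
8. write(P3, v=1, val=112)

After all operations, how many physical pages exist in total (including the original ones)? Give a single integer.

Answer: 8

Derivation:
Op 1: fork(P0) -> P1. 3 ppages; refcounts: pp0:2 pp1:2 pp2:2
Op 2: write(P1, v0, 130). refcount(pp0)=2>1 -> COPY to pp3. 4 ppages; refcounts: pp0:1 pp1:2 pp2:2 pp3:1
Op 3: fork(P0) -> P2. 4 ppages; refcounts: pp0:2 pp1:3 pp2:3 pp3:1
Op 4: fork(P1) -> P3. 4 ppages; refcounts: pp0:2 pp1:4 pp2:4 pp3:2
Op 5: write(P1, v1, 171). refcount(pp1)=4>1 -> COPY to pp4. 5 ppages; refcounts: pp0:2 pp1:3 pp2:4 pp3:2 pp4:1
Op 6: write(P1, v2, 128). refcount(pp2)=4>1 -> COPY to pp5. 6 ppages; refcounts: pp0:2 pp1:3 pp2:3 pp3:2 pp4:1 pp5:1
Op 7: write(P1, v0, 161). refcount(pp3)=2>1 -> COPY to pp6. 7 ppages; refcounts: pp0:2 pp1:3 pp2:3 pp3:1 pp4:1 pp5:1 pp6:1
Op 8: write(P3, v1, 112). refcount(pp1)=3>1 -> COPY to pp7. 8 ppages; refcounts: pp0:2 pp1:2 pp2:3 pp3:1 pp4:1 pp5:1 pp6:1 pp7:1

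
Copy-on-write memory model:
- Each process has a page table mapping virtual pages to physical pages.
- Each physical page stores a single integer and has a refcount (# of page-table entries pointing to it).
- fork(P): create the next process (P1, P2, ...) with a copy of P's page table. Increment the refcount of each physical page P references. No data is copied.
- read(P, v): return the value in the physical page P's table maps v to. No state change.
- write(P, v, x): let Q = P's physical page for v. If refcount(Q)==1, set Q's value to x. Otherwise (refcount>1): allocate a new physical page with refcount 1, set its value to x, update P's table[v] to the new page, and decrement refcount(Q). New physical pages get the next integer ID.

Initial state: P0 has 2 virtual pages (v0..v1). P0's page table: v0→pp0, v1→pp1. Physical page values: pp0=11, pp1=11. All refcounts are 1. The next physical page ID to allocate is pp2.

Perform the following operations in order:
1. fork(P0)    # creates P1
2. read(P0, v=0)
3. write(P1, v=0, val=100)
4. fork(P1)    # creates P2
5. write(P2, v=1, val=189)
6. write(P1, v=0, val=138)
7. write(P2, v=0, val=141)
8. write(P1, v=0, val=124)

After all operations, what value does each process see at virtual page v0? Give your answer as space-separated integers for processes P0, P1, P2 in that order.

Answer: 11 124 141

Derivation:
Op 1: fork(P0) -> P1. 2 ppages; refcounts: pp0:2 pp1:2
Op 2: read(P0, v0) -> 11. No state change.
Op 3: write(P1, v0, 100). refcount(pp0)=2>1 -> COPY to pp2. 3 ppages; refcounts: pp0:1 pp1:2 pp2:1
Op 4: fork(P1) -> P2. 3 ppages; refcounts: pp0:1 pp1:3 pp2:2
Op 5: write(P2, v1, 189). refcount(pp1)=3>1 -> COPY to pp3. 4 ppages; refcounts: pp0:1 pp1:2 pp2:2 pp3:1
Op 6: write(P1, v0, 138). refcount(pp2)=2>1 -> COPY to pp4. 5 ppages; refcounts: pp0:1 pp1:2 pp2:1 pp3:1 pp4:1
Op 7: write(P2, v0, 141). refcount(pp2)=1 -> write in place. 5 ppages; refcounts: pp0:1 pp1:2 pp2:1 pp3:1 pp4:1
Op 8: write(P1, v0, 124). refcount(pp4)=1 -> write in place. 5 ppages; refcounts: pp0:1 pp1:2 pp2:1 pp3:1 pp4:1
P0: v0 -> pp0 = 11
P1: v0 -> pp4 = 124
P2: v0 -> pp2 = 141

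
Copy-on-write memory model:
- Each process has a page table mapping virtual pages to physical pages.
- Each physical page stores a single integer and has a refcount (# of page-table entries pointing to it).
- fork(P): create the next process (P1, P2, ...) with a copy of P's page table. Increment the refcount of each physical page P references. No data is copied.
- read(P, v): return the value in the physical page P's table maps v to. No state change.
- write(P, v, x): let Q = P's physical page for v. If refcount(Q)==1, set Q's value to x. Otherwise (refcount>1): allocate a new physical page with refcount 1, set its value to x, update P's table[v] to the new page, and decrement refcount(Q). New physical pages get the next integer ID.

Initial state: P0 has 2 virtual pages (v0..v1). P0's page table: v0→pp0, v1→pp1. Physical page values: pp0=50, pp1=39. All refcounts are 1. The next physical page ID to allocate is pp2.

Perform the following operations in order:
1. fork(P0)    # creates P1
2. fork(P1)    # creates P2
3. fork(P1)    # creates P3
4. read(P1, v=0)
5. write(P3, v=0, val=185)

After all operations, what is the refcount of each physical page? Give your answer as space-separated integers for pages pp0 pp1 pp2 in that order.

Answer: 3 4 1

Derivation:
Op 1: fork(P0) -> P1. 2 ppages; refcounts: pp0:2 pp1:2
Op 2: fork(P1) -> P2. 2 ppages; refcounts: pp0:3 pp1:3
Op 3: fork(P1) -> P3. 2 ppages; refcounts: pp0:4 pp1:4
Op 4: read(P1, v0) -> 50. No state change.
Op 5: write(P3, v0, 185). refcount(pp0)=4>1 -> COPY to pp2. 3 ppages; refcounts: pp0:3 pp1:4 pp2:1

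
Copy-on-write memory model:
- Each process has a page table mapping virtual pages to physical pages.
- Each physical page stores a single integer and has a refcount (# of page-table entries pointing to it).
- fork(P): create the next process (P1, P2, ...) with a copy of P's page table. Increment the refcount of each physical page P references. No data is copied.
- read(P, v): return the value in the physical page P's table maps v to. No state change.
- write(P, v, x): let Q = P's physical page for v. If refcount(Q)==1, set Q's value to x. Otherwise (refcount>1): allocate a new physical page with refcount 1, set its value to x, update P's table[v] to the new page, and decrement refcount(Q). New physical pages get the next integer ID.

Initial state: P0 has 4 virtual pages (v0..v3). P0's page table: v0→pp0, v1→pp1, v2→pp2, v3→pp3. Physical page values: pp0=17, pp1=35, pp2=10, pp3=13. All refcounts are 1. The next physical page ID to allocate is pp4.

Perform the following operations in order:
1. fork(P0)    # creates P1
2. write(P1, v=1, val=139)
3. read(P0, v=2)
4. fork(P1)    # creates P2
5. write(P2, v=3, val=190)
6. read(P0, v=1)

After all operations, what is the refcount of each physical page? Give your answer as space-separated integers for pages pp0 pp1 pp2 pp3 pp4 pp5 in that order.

Answer: 3 1 3 2 2 1

Derivation:
Op 1: fork(P0) -> P1. 4 ppages; refcounts: pp0:2 pp1:2 pp2:2 pp3:2
Op 2: write(P1, v1, 139). refcount(pp1)=2>1 -> COPY to pp4. 5 ppages; refcounts: pp0:2 pp1:1 pp2:2 pp3:2 pp4:1
Op 3: read(P0, v2) -> 10. No state change.
Op 4: fork(P1) -> P2. 5 ppages; refcounts: pp0:3 pp1:1 pp2:3 pp3:3 pp4:2
Op 5: write(P2, v3, 190). refcount(pp3)=3>1 -> COPY to pp5. 6 ppages; refcounts: pp0:3 pp1:1 pp2:3 pp3:2 pp4:2 pp5:1
Op 6: read(P0, v1) -> 35. No state change.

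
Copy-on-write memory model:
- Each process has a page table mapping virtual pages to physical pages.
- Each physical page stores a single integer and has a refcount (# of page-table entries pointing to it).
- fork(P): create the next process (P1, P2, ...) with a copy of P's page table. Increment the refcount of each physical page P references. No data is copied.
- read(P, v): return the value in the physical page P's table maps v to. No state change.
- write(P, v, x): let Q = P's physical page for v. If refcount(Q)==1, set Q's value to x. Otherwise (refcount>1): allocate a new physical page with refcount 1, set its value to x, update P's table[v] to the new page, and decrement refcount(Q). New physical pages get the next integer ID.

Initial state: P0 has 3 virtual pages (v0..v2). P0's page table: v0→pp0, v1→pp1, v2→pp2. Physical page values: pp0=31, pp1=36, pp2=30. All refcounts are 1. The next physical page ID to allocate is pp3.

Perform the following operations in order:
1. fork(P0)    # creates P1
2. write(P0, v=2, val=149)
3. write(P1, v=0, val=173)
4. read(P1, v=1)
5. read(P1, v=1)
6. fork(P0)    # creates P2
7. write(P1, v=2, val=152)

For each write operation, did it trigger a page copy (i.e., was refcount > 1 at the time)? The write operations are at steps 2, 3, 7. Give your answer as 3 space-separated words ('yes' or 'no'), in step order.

Op 1: fork(P0) -> P1. 3 ppages; refcounts: pp0:2 pp1:2 pp2:2
Op 2: write(P0, v2, 149). refcount(pp2)=2>1 -> COPY to pp3. 4 ppages; refcounts: pp0:2 pp1:2 pp2:1 pp3:1
Op 3: write(P1, v0, 173). refcount(pp0)=2>1 -> COPY to pp4. 5 ppages; refcounts: pp0:1 pp1:2 pp2:1 pp3:1 pp4:1
Op 4: read(P1, v1) -> 36. No state change.
Op 5: read(P1, v1) -> 36. No state change.
Op 6: fork(P0) -> P2. 5 ppages; refcounts: pp0:2 pp1:3 pp2:1 pp3:2 pp4:1
Op 7: write(P1, v2, 152). refcount(pp2)=1 -> write in place. 5 ppages; refcounts: pp0:2 pp1:3 pp2:1 pp3:2 pp4:1

yes yes no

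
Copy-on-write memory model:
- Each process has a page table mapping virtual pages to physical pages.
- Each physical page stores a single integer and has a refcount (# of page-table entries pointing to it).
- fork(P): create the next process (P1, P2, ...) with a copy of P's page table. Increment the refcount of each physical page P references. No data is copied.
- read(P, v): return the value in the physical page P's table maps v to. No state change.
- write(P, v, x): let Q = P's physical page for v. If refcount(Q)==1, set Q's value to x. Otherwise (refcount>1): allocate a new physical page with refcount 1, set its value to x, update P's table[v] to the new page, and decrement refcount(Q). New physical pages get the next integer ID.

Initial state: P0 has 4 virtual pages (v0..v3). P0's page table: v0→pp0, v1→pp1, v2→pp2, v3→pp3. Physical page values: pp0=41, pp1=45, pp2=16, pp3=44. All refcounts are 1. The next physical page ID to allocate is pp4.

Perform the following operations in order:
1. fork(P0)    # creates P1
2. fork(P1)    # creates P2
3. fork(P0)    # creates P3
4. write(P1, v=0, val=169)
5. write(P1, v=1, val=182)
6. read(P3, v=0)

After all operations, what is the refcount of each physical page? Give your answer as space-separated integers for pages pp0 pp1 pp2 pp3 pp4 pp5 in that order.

Answer: 3 3 4 4 1 1

Derivation:
Op 1: fork(P0) -> P1. 4 ppages; refcounts: pp0:2 pp1:2 pp2:2 pp3:2
Op 2: fork(P1) -> P2. 4 ppages; refcounts: pp0:3 pp1:3 pp2:3 pp3:3
Op 3: fork(P0) -> P3. 4 ppages; refcounts: pp0:4 pp1:4 pp2:4 pp3:4
Op 4: write(P1, v0, 169). refcount(pp0)=4>1 -> COPY to pp4. 5 ppages; refcounts: pp0:3 pp1:4 pp2:4 pp3:4 pp4:1
Op 5: write(P1, v1, 182). refcount(pp1)=4>1 -> COPY to pp5. 6 ppages; refcounts: pp0:3 pp1:3 pp2:4 pp3:4 pp4:1 pp5:1
Op 6: read(P3, v0) -> 41. No state change.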